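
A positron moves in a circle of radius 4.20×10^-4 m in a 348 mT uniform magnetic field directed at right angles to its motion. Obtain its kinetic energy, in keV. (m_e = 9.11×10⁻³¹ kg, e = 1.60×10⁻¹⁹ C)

K ≈ 1.88 keV

v = qBr/m = (1×1.60×10^-19)(0.348)(4.20×10^-4) / (9.11×10^-31) = 2.57×10^7 m/s.
K = ½mv² = 0.5·(9.11×10^-31)·(2.57×10^7)² = 3.00×10^-16 J = 1.88 keV.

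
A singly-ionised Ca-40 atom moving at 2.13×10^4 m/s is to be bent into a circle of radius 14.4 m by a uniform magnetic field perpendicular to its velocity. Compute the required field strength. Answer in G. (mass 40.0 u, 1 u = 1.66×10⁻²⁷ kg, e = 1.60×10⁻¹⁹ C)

B ≈ 6.14 G

qvB = mv²/r gives B = mv/(qr).
B = (6.64×10^-26)(2.13×10^4) / [(1×1.60×10^-19)(14.4)] = 6.14×10^-4 T.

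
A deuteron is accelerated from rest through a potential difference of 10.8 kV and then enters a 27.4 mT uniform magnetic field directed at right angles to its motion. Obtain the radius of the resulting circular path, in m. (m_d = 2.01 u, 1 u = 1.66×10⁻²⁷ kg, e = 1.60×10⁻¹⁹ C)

The kinetic energy gained is K = qV = (1×1.60×10^-19)(1.08×10^4) = 1.73×10^-15 J.
v = √(2K/m) = 1.02×10^6 m/s.
r = mv/(qB) = (3.34×10^-27)(1.02×10^6) / [(1×1.60×10^-19)(0.0274)] = 0.775 m.

r ≈ 0.775 m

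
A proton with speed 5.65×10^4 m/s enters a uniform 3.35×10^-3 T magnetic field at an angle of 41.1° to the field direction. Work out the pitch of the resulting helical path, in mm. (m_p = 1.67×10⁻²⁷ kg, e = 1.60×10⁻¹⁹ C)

pitch ≈ 833 mm

The velocity component along B is v∥ = v cos41.1° = 4.26×10^4 m/s.
The cyclotron period T = 2πm/(qB) = 1.96×10^-5 s is set by m, q, B alone.
Pitch = v∥·T = (4.26×10^4)(1.96×10^-5) = 0.833 m.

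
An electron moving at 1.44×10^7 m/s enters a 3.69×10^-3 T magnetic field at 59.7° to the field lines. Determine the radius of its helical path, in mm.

r ≈ 19.2 mm

Only the perpendicular component v⊥ = v sin59.7° = 1.24×10^7 m/s is bent by the field.
r = m v⊥ /(qB) = (9.11×10^-31)(1.24×10^7) / [(1×1.60×10^-19)(3.69×10^-3)] = 0.0192 m.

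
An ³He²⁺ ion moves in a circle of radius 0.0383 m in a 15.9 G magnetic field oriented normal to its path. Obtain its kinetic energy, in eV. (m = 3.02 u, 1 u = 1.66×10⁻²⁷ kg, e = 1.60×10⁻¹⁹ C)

v = qBr/m = (2×1.60×10^-19)(1.59×10^-3)(0.0383) / (5.01×10^-27) = 3890 m/s.
K = ½mv² = 0.5·(5.01×10^-27)·(3890)² = 3.79×10^-20 J = 0.237 eV.

K ≈ 0.237 eV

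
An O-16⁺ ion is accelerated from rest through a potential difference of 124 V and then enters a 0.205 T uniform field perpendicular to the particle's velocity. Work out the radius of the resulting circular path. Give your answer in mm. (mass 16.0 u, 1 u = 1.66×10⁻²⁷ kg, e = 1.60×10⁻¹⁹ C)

The kinetic energy gained is K = qV = (1×1.60×10^-19)(124) = 1.98×10^-17 J.
v = √(2K/m) = 3.87×10^4 m/s.
r = mv/(qB) = (2.66×10^-26)(3.87×10^4) / [(1×1.60×10^-19)(0.205)] = 0.0313 m.

r ≈ 31.3 mm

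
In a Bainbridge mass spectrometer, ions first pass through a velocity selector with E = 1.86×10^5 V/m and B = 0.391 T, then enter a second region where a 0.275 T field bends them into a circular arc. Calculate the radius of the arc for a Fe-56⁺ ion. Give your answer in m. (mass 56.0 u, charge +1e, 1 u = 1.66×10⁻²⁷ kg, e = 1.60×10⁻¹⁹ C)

r ≈ 1.01 m

The selector passes v = E/B = 1.86×10^5/0.391 = 4.76×10^5 m/s.
In the deflection region, r = mv/(qB₂) = (9.30×10^-26)(4.76×10^5) / [(1×1.60×10^-19)(0.275)] = 1.01 m.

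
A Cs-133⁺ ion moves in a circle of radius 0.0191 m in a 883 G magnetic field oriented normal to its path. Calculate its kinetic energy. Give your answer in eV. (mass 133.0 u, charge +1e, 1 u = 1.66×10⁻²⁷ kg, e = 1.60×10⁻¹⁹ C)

K ≈ 1.03 eV

v = qBr/m = (1×1.60×10^-19)(0.0883)(0.0191) / (2.21×10^-25) = 1220 m/s.
K = ½mv² = 0.5·(2.21×10^-25)·(1220)² = 1.65×10^-19 J = 1.03 eV.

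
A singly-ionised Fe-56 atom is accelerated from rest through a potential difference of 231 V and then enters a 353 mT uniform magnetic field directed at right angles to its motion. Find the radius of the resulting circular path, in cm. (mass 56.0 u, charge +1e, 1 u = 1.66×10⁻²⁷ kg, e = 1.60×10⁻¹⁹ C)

r ≈ 4.64 cm

The kinetic energy gained is K = qV = (1×1.60×10^-19)(231) = 3.70×10^-17 J.
v = √(2K/m) = 2.82×10^4 m/s.
r = mv/(qB) = (9.30×10^-26)(2.82×10^4) / [(1×1.60×10^-19)(0.353)] = 0.0464 m.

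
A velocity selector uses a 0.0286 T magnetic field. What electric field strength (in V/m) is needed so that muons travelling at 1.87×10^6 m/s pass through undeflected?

qE = qvB ⇒ E = vB = (1.87×10^6)(0.0286) = 5.35×10^4 V/m.

E ≈ 5.35×10^4 V/m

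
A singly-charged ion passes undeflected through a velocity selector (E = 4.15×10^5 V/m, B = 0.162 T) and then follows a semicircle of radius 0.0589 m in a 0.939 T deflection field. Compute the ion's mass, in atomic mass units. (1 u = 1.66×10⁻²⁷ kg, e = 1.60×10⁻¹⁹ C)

m ≈ 2.08 u

v = E/B₁ = 2.56×10^6 m/s.
From r = mv/(qB₂), m = qB₂r/v = (1×1.60×10^-19)(0.939)(0.0589) / (2.56×10^6) = 3.45×10^-27 kg.
In atomic mass units: m = 3.45×10^-27 / 1.66×10^-27 = 2.08 u.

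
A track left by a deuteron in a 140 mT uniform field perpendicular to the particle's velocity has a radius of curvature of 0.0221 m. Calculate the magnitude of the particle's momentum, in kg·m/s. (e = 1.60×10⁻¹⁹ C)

Since qvB = mv²/r, the momentum p = mv = qBr.
p = (1×1.60×10^-19)(0.140)(0.0221) = 4.95×10^-22 kg·m/s.

p ≈ 4.95×10^-22 kg·m/s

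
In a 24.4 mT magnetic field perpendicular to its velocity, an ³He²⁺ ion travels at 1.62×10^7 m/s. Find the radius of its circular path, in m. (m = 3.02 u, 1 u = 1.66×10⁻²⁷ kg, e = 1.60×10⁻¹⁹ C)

r ≈ 10.4 m

The magnetic force provides the centripetal force: qvB = mv²/r, so r = mv/(qB).
r = (5.01×10^-27 kg)(1.62×10^7 m/s) / [(2×1.60×10^-19 C)(0.0244 T)] = 10.4 m.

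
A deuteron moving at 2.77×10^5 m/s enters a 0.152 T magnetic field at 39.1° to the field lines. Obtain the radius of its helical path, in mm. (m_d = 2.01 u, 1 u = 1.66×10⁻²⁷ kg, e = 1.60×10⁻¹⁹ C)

Only the perpendicular component v⊥ = v sin39.1° = 1.75×10^5 m/s is bent by the field.
r = m v⊥ /(qB) = (3.34×10^-27)(1.75×10^5) / [(1×1.60×10^-19)(0.152)] = 0.0240 m.

r ≈ 24.0 mm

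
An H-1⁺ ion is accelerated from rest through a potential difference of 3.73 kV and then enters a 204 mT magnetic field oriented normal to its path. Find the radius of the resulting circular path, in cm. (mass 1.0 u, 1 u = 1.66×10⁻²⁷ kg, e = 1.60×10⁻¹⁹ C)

r ≈ 4.31 cm

The kinetic energy gained is K = qV = (1×1.60×10^-19)(3730) = 5.97×10^-16 J.
v = √(2K/m) = 8.48×10^5 m/s.
r = mv/(qB) = (1.66×10^-27)(8.48×10^5) / [(1×1.60×10^-19)(0.204)] = 0.0431 m.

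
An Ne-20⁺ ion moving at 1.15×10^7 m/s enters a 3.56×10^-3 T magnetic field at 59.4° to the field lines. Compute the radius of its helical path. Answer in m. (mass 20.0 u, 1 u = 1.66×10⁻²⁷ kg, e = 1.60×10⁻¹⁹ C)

r ≈ 577 m

Only the perpendicular component v⊥ = v sin59.4° = 9.90×10^6 m/s is bent by the field.
r = m v⊥ /(qB) = (3.32×10^-26)(9.90×10^6) / [(1×1.60×10^-19)(3.56×10^-3)] = 577 m.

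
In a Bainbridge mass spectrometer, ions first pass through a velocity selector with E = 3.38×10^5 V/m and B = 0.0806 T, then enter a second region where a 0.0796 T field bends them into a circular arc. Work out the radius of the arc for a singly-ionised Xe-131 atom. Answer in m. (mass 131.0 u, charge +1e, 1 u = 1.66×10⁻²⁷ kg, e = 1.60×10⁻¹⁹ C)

The selector passes v = E/B = 3.38×10^5/0.0806 = 4.19×10^6 m/s.
In the deflection region, r = mv/(qB₂) = (2.17×10^-25)(4.19×10^6) / [(1×1.60×10^-19)(0.0796)] = 71.6 m.

r ≈ 71.6 m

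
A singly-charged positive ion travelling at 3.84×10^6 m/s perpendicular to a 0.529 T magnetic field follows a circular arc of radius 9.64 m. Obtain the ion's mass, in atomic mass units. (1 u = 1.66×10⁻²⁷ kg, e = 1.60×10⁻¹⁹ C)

m ≈ 128 u

qvB = mv²/r ⇒ m = qBr/v.
m = (1×1.60×10^-19)(0.529)(9.64) / (3.84×10^6) = 2.12×10^-25 kg = 128 u.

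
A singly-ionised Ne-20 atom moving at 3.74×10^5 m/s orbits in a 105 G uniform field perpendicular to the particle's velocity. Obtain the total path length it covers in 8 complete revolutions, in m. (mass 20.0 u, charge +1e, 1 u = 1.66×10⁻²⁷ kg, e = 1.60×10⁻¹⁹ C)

r = mv/(qB) = 7.39 m, so one revolution covers 2πr = 46.4 m.
In 8 revolutions: L = 8·2πr = 372 m.

L ≈ 372 m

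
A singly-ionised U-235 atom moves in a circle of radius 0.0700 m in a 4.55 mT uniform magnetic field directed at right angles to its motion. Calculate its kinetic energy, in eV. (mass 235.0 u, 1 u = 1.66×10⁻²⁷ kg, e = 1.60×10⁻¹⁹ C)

K ≈ 0.0208 eV

v = qBr/m = (1×1.60×10^-19)(4.55×10^-3)(0.0700) / (3.90×10^-25) = 131 m/s.
K = ½mv² = 0.5·(3.90×10^-25)·(131)² = 3.33×10^-21 J = 0.0208 eV.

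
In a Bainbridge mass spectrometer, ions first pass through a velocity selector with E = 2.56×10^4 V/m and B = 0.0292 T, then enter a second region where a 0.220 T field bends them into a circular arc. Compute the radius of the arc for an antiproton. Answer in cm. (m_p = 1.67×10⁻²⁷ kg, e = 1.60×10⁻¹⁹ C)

The selector passes v = E/B = 2.56×10^4/0.0292 = 8.77×10^5 m/s.
In the deflection region, r = mv/(qB₂) = (1.67×10^-27)(8.77×10^5) / [(1×1.60×10^-19)(0.220)] = 0.0416 m.

r ≈ 4.16 cm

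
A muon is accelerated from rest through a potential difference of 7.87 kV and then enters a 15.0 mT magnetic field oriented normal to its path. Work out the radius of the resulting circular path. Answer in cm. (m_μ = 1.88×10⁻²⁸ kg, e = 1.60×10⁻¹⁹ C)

r ≈ 28.7 cm

The kinetic energy gained is K = qV = (1×1.60×10^-19)(7870) = 1.26×10^-15 J.
v = √(2K/m) = 3.66×10^6 m/s.
r = mv/(qB) = (1.88×10^-28)(3.66×10^6) / [(1×1.60×10^-19)(0.0150)] = 0.287 m.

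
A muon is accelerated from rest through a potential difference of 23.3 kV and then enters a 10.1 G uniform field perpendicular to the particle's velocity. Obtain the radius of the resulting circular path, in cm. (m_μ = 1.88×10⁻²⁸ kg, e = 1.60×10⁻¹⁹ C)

r ≈ 733 cm

The kinetic energy gained is K = qV = (1×1.60×10^-19)(2.33×10^4) = 3.73×10^-15 J.
v = √(2K/m) = 6.30×10^6 m/s.
r = mv/(qB) = (1.88×10^-28)(6.30×10^6) / [(1×1.60×10^-19)(1.01×10^-3)] = 7.33 m.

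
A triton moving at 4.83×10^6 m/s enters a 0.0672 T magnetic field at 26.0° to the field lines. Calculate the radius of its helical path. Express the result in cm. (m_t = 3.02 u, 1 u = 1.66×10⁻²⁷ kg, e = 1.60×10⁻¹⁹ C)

r ≈ 98.7 cm

Only the perpendicular component v⊥ = v sin26.0° = 2.12×10^6 m/s is bent by the field.
r = m v⊥ /(qB) = (5.01×10^-27)(2.12×10^6) / [(1×1.60×10^-19)(0.0672)] = 0.987 m.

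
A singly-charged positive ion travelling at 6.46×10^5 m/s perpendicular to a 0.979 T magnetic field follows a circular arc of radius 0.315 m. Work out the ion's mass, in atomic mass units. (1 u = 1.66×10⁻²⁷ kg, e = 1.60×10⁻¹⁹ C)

m ≈ 46.0 u

qvB = mv²/r ⇒ m = qBr/v.
m = (1×1.60×10^-19)(0.979)(0.315) / (6.46×10^5) = 7.64×10^-26 kg = 46.0 u.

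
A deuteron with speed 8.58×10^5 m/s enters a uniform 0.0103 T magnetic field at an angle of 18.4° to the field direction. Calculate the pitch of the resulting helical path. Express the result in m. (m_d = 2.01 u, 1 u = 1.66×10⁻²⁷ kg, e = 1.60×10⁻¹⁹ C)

The velocity component along B is v∥ = v cos18.4° = 8.14×10^5 m/s.
The cyclotron period T = 2πm/(qB) = 1.27×10^-5 s is set by m, q, B alone.
Pitch = v∥·T = (8.14×10^5)(1.27×10^-5) = 10.4 m.

pitch ≈ 10.4 m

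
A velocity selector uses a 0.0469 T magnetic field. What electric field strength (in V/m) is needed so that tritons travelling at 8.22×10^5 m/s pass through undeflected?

qE = qvB ⇒ E = vB = (8.22×10^5)(0.0469) = 3.86×10^4 V/m.

E ≈ 3.86×10^4 V/m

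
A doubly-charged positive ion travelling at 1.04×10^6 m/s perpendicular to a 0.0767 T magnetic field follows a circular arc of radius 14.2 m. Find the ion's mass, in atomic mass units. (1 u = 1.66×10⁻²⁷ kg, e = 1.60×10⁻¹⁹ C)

qvB = mv²/r ⇒ m = qBr/v.
m = (2×1.60×10^-19)(0.0767)(14.2) / (1.04×10^6) = 3.35×10^-25 kg = 202 u.

m ≈ 202 u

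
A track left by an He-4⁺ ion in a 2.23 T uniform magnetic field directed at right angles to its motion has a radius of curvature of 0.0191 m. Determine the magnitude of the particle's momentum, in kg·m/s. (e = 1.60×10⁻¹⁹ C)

p ≈ 6.81×10^-21 kg·m/s

Since qvB = mv²/r, the momentum p = mv = qBr.
p = (1×1.60×10^-19)(2.23)(0.0191) = 6.81×10^-21 kg·m/s.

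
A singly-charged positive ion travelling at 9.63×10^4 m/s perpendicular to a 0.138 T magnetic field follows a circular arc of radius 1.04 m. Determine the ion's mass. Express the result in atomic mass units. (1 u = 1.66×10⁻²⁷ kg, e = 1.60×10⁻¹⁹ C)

qvB = mv²/r ⇒ m = qBr/v.
m = (1×1.60×10^-19)(0.138)(1.04) / (9.63×10^4) = 2.38×10^-25 kg = 144 u.

m ≈ 144 u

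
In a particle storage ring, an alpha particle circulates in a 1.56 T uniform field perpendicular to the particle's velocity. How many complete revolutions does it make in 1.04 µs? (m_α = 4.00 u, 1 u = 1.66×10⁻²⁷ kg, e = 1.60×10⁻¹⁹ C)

T = 2πm/(qB) = 2π(6.64×10^-27) / [(2×1.60×10^-19)(1.56)] = 8.3574×10^-8 s.
N = t/T = 1.04×10^-6 / 8.3574×10^-8 ≈ 12.44, so 12 complete revolutions.

N = 12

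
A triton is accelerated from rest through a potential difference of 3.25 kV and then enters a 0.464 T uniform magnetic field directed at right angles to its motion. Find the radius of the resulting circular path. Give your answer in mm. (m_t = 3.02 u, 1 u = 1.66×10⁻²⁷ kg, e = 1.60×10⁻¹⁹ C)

r ≈ 30.8 mm

The kinetic energy gained is K = qV = (1×1.60×10^-19)(3250) = 5.20×10^-16 J.
v = √(2K/m) = 4.55×10^5 m/s.
r = mv/(qB) = (5.01×10^-27)(4.55×10^5) / [(1×1.60×10^-19)(0.464)] = 0.0308 m.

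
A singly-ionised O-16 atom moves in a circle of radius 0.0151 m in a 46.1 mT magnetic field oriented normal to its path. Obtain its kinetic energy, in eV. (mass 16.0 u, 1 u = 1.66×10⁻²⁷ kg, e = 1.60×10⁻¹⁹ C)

v = qBr/m = (1×1.60×10^-19)(0.0461)(0.0151) / (2.66×10^-26) = 4190 m/s.
K = ½mv² = 0.5·(2.66×10^-26)·(4190)² = 2.34×10^-19 J = 1.46 eV.

K ≈ 1.46 eV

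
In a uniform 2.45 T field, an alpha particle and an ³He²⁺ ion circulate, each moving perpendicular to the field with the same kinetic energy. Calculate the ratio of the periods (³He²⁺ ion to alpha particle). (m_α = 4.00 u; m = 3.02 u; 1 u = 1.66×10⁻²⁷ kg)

T = 2πm/(qB) is independent of speed, so T₂/T₁ = (m₂/q₂)/(m₁/q₁).
T_{³He²⁺ ion}/T_{alpha particle} = (5.01×10^-27/2e) / (6.64×10^-27/2e) = 0.755.

ratio ≈ 0.755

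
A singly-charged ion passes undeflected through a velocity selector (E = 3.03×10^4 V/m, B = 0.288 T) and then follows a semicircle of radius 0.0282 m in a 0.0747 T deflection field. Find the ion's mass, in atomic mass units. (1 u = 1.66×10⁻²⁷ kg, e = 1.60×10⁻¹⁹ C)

v = E/B₁ = 1.05×10^5 m/s.
From r = mv/(qB₂), m = qB₂r/v = (1×1.60×10^-19)(0.0747)(0.0282) / (1.05×10^5) = 3.20×10^-27 kg.
In atomic mass units: m = 3.20×10^-27 / 1.66×10^-27 = 1.93 u.

m ≈ 1.93 u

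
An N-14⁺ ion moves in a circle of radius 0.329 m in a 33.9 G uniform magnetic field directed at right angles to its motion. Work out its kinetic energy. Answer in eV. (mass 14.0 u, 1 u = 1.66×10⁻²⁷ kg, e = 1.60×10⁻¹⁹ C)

K ≈ 4.28 eV

v = qBr/m = (1×1.60×10^-19)(3.39×10^-3)(0.329) / (2.32×10^-26) = 7680 m/s.
K = ½mv² = 0.5·(2.32×10^-26)·(7680)² = 6.85×10^-19 J = 4.28 eV.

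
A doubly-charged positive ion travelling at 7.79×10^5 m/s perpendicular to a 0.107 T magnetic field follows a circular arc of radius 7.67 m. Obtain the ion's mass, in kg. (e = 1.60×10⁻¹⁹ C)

m ≈ 3.37×10^-25 kg

qvB = mv²/r ⇒ m = qBr/v.
m = (2×1.60×10^-19)(0.107)(7.67) / (7.79×10^5) = 3.37×10^-25 kg.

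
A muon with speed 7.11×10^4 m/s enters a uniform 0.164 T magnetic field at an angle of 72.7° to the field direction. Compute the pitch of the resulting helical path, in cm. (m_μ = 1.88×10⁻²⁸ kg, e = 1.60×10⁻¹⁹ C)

pitch ≈ 0.0952 cm

The velocity component along B is v∥ = v cos72.7° = 2.11×10^4 m/s.
The cyclotron period T = 2πm/(qB) = 4.50×10^-8 s is set by m, q, B alone.
Pitch = v∥·T = (2.11×10^4)(4.50×10^-8) = 9.52×10^-4 m.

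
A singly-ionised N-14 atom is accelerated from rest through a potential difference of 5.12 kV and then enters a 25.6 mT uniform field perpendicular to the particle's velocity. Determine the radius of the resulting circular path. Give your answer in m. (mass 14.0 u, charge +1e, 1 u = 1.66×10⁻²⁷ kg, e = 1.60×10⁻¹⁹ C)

The kinetic energy gained is K = qV = (1×1.60×10^-19)(5120) = 8.19×10^-16 J.
v = √(2K/m) = 2.66×10^5 m/s.
r = mv/(qB) = (2.32×10^-26)(2.66×10^5) / [(1×1.60×10^-19)(0.0256)] = 1.51 m.

r ≈ 1.51 m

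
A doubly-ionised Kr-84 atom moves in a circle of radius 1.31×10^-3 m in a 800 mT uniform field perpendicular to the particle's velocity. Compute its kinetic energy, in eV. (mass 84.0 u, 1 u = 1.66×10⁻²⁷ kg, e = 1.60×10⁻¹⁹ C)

v = qBr/m = (2×1.60×10^-19)(0.800)(1.31×10^-3) / (1.39×10^-25) = 2410 m/s.
K = ½mv² = 0.5·(1.39×10^-25)·(2410)² = 4.03×10^-19 J = 2.52 eV.

K ≈ 2.52 eV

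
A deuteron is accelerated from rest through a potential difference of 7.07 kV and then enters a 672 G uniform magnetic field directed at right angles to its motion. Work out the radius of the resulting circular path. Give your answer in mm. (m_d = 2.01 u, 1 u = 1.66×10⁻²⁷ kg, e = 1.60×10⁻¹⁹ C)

r ≈ 256 mm

The kinetic energy gained is K = qV = (1×1.60×10^-19)(7070) = 1.13×10^-15 J.
v = √(2K/m) = 8.23×10^5 m/s.
r = mv/(qB) = (3.34×10^-27)(8.23×10^5) / [(1×1.60×10^-19)(0.0672)] = 0.256 m.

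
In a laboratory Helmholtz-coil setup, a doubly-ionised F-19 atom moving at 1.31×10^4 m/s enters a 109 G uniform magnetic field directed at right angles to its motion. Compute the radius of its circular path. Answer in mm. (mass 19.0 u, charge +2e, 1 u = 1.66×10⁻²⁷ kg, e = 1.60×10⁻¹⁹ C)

r ≈ 118 mm

The magnetic force provides the centripetal force: qvB = mv²/r, so r = mv/(qB).
r = (3.15×10^-26 kg)(1.31×10^4 m/s) / [(2×1.60×10^-19 C)(0.0109 T)] = 0.118 m.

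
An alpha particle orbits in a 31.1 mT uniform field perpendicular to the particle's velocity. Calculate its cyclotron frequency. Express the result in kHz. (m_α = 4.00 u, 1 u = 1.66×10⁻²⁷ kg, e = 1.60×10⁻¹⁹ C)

f ≈ 239 kHz

f = qB/(2πm) = (2×1.60×10^-19)(0.0311) / [2π(6.64×10^-27)] = 2.39×10^5 Hz.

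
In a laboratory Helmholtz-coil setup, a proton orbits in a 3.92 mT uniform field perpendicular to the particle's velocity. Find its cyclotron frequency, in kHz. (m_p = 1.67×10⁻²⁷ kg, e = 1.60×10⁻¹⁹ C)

f ≈ 59.8 kHz

f = qB/(2πm) = (1×1.60×10^-19)(3.92×10^-3) / [2π(1.67×10^-27)] = 5.98×10^4 Hz.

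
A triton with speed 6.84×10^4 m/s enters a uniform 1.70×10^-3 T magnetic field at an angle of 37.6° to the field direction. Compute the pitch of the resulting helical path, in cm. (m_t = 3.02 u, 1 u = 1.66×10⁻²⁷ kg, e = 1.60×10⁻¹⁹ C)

The velocity component along B is v∥ = v cos37.6° = 5.42×10^4 m/s.
The cyclotron period T = 2πm/(qB) = 1.16×10^-4 s is set by m, q, B alone.
Pitch = v∥·T = (5.42×10^4)(1.16×10^-4) = 6.28 m.

pitch ≈ 628 cm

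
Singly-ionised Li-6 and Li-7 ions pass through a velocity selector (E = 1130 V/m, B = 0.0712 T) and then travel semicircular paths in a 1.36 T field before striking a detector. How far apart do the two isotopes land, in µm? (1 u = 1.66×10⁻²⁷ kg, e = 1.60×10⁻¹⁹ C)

Both emerge at v = E/B₁ = 1.59×10^4 m/s.
r = mv/(qB₂), so r₁ = 7.26×10^-4 m and r₂ = 8.48×10^-4 m, giving Δr = 1.21×10^-4 m.
After a semicircle each ion lands a diameter 2r from the entry slit, so the separation is 2Δr = 2.42×10^-4 m.

Δd ≈ 242 µm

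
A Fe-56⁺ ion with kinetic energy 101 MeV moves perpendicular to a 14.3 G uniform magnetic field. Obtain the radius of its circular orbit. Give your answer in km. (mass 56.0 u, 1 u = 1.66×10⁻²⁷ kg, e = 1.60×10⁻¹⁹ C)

r ≈ 7.58 km

Convert the energy: K = 101 MeV = 1.62×10^-11 J.
v = √(2K/m) = √(2·1.62×10^-11/9.30×10^-26) = 1.86×10^7 m/s.
r = mv/(qB) = (9.30×10^-26)(1.86×10^7) / [(1×1.60×10^-19)(1.43×10^-3)] = 7580 m.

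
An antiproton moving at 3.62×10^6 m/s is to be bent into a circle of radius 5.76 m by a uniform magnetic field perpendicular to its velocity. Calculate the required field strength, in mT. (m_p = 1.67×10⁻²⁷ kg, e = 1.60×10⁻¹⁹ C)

B ≈ 6.56 mT

qvB = mv²/r gives B = mv/(qr).
B = (1.67×10^-27)(3.62×10^6) / [(1×1.60×10^-19)(5.76)] = 6.56×10^-3 T.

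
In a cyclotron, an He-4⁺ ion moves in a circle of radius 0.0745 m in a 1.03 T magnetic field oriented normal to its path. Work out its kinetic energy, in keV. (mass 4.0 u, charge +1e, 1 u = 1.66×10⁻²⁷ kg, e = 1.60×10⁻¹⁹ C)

v = qBr/m = (1×1.60×10^-19)(1.03)(0.0745) / (6.64×10^-27) = 1.85×10^6 m/s.
K = ½mv² = 0.5·(6.64×10^-27)·(1.85×10^6)² = 1.14×10^-14 J = 70.9 keV.

K ≈ 70.9 keV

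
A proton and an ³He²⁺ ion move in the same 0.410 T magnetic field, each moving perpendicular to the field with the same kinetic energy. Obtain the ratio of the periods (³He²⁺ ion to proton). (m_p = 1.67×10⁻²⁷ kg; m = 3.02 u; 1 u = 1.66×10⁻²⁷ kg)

ratio ≈ 1.50

T = 2πm/(qB) is independent of speed, so T₂/T₁ = (m₂/q₂)/(m₁/q₁).
T_{³He²⁺ ion}/T_{proton} = (5.01×10^-27/2e) / (1.67×10^-27/1e) = 1.50.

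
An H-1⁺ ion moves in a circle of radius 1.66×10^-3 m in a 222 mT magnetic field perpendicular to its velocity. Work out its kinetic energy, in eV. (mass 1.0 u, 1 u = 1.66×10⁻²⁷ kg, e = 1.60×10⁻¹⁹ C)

v = qBr/m = (1×1.60×10^-19)(0.222)(1.66×10^-3) / (1.66×10^-27) = 3.55×10^4 m/s.
K = ½mv² = 0.5·(1.66×10^-27)·(3.55×10^4)² = 1.05×10^-18 J = 6.54 eV.

K ≈ 6.54 eV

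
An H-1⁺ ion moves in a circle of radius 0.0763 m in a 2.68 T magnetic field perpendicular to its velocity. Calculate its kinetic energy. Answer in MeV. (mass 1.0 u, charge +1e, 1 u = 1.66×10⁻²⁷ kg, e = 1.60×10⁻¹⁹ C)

v = qBr/m = (1×1.60×10^-19)(2.68)(0.0763) / (1.66×10^-27) = 1.97×10^7 m/s.
K = ½mv² = 0.5·(1.66×10^-27)·(1.97×10^7)² = 3.22×10^-13 J = 2.02 MeV.

K ≈ 2.02 MeV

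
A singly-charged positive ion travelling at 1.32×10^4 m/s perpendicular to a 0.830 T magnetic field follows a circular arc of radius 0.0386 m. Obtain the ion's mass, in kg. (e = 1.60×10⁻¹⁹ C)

m ≈ 3.88×10^-25 kg

qvB = mv²/r ⇒ m = qBr/v.
m = (1×1.60×10^-19)(0.830)(0.0386) / (1.32×10^4) = 3.88×10^-25 kg.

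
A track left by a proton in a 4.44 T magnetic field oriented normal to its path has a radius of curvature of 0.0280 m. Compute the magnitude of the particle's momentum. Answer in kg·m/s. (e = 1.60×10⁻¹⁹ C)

p ≈ 1.99×10^-20 kg·m/s

Since qvB = mv²/r, the momentum p = mv = qBr.
p = (1×1.60×10^-19)(4.44)(0.0280) = 1.99×10^-20 kg·m/s.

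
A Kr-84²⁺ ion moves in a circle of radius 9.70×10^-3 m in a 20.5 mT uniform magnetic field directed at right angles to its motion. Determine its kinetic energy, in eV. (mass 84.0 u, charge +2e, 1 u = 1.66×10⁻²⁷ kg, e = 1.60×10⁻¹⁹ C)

v = qBr/m = (2×1.60×10^-19)(0.0205)(9.70×10^-3) / (1.39×10^-25) = 456 m/s.
K = ½mv² = 0.5·(1.39×10^-25)·(456)² = 1.45×10^-20 J = 0.0907 eV.

K ≈ 0.0907 eV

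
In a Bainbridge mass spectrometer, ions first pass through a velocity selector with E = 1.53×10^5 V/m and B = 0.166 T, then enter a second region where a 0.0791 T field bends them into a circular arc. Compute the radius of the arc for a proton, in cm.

r ≈ 12.2 cm

The selector passes v = E/B = 1.53×10^5/0.166 = 9.22×10^5 m/s.
In the deflection region, r = mv/(qB₂) = (1.67×10^-27)(9.22×10^5) / [(1×1.60×10^-19)(0.0791)] = 0.122 m.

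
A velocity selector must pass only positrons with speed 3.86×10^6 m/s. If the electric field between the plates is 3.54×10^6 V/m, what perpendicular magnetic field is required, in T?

qE = qvB ⇒ B = E/v = (3.54×10^6) / (3.86×10^6) = 0.917 T.

B ≈ 0.917 T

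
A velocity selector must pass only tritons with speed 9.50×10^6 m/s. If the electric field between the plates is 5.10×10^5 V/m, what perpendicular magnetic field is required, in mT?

B ≈ 53.7 mT

qE = qvB ⇒ B = E/v = (5.10×10^5) / (9.50×10^6) = 0.0537 T.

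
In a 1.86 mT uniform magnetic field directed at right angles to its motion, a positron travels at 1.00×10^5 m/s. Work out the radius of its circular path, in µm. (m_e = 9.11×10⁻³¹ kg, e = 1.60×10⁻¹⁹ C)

The magnetic force provides the centripetal force: qvB = mv²/r, so r = mv/(qB).
r = (9.11×10^-31 kg)(1.00×10^5 m/s) / [(1×1.60×10^-19 C)(1.86×10^-3 T)] = 3.06×10^-4 m.

r ≈ 306 µm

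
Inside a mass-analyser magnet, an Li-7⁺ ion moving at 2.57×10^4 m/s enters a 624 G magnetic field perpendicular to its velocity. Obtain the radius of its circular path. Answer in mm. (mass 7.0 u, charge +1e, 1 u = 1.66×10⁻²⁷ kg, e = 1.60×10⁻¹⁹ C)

The magnetic force provides the centripetal force: qvB = mv²/r, so r = mv/(qB).
r = (1.16×10^-26 kg)(2.57×10^4 m/s) / [(1×1.60×10^-19 C)(0.0624 T)] = 0.0299 m.

r ≈ 29.9 mm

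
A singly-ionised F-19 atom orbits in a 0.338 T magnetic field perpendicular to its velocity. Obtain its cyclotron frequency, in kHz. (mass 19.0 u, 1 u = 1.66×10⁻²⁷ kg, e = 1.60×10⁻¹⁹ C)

f ≈ 273 kHz

f = qB/(2πm) = (1×1.60×10^-19)(0.338) / [2π(3.15×10^-26)] = 2.73×10^5 Hz.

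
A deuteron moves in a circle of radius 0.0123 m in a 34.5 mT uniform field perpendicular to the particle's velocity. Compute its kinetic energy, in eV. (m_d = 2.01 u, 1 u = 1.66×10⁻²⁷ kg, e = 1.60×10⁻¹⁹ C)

K ≈ 4.32 eV

v = qBr/m = (1×1.60×10^-19)(0.0345)(0.0123) / (3.34×10^-27) = 2.03×10^4 m/s.
K = ½mv² = 0.5·(3.34×10^-27)·(2.03×10^4)² = 6.91×10^-19 J = 4.32 eV.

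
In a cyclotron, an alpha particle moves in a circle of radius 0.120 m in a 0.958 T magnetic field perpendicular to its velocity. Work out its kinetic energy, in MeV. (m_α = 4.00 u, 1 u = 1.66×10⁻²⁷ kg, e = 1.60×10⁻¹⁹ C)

K ≈ 0.637 MeV

v = qBr/m = (2×1.60×10^-19)(0.958)(0.120) / (6.64×10^-27) = 5.54×10^6 m/s.
K = ½mv² = 0.5·(6.64×10^-27)·(5.54×10^6)² = 1.02×10^-13 J = 0.637 MeV.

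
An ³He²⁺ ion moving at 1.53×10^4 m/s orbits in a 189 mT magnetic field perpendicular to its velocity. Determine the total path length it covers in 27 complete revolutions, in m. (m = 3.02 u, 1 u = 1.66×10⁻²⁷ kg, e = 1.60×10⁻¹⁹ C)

r = mv/(qB) = 1.27×10^-3 m, so one revolution covers 2πr = 7.97×10^-3 m.
In 27 revolutions: L = 27·2πr = 0.215 m.

L ≈ 0.215 m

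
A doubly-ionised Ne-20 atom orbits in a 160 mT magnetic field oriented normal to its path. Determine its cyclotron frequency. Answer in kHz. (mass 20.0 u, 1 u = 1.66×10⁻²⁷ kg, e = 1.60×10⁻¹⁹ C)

f ≈ 245 kHz

f = qB/(2πm) = (2×1.60×10^-19)(0.160) / [2π(3.32×10^-26)] = 2.45×10^5 Hz.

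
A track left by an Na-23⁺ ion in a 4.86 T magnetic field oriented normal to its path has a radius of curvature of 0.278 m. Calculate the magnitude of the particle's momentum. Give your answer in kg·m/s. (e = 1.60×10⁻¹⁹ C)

p ≈ 2.16×10^-19 kg·m/s

Since qvB = mv²/r, the momentum p = mv = qBr.
p = (1×1.60×10^-19)(4.86)(0.278) = 2.16×10^-19 kg·m/s.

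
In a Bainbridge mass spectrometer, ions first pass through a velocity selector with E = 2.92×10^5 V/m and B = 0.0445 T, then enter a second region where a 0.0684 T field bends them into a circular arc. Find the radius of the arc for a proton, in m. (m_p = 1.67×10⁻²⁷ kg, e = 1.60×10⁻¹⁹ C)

The selector passes v = E/B = 2.92×10^5/0.0445 = 6.56×10^6 m/s.
In the deflection region, r = mv/(qB₂) = (1.67×10^-27)(6.56×10^6) / [(1×1.60×10^-19)(0.0684)] = 1.00 m.

r ≈ 1.00 m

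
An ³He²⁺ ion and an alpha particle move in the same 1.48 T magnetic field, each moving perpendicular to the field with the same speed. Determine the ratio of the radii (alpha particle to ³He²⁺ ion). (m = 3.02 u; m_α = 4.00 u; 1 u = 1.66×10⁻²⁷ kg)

ratio ≈ 1.32

r = mv/(qB) ⇒ at equal v, r ∝ m/q.
r_{alpha particle}/r_{³He²⁺ ion} = 1.32.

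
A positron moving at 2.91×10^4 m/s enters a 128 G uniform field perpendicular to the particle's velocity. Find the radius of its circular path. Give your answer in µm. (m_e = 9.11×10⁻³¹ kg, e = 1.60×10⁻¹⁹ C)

r ≈ 12.9 µm

The magnetic force provides the centripetal force: qvB = mv²/r, so r = mv/(qB).
r = (9.11×10^-31 kg)(2.91×10^4 m/s) / [(1×1.60×10^-19 C)(0.0128 T)] = 1.29×10^-5 m.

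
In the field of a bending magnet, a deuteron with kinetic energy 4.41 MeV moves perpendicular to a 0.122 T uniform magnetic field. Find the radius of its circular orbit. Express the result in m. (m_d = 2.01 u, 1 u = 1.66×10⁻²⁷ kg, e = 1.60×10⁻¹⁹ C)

Convert the energy: K = 4.41 MeV = 7.06×10^-13 J.
v = √(2K/m) = √(2·7.06×10^-13/3.34×10^-27) = 2.06×10^7 m/s.
r = mv/(qB) = (3.34×10^-27)(2.06×10^7) / [(1×1.60×10^-19)(0.122)] = 3.52 m.

r ≈ 3.52 m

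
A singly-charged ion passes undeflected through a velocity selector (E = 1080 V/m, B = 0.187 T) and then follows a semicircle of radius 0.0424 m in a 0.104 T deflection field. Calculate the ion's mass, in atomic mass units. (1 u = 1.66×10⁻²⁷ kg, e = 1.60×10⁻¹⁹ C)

v = E/B₁ = 5780 m/s.
From r = mv/(qB₂), m = qB₂r/v = (1×1.60×10^-19)(0.104)(0.0424) / (5780) = 1.22×10^-25 kg.
In atomic mass units: m = 1.22×10^-25 / 1.66×10^-27 = 73.6 u.

m ≈ 73.6 u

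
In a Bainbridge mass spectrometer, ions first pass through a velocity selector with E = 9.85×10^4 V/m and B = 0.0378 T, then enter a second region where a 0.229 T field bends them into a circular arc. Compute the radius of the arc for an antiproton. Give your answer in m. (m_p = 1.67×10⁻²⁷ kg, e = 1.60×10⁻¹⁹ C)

The selector passes v = E/B = 9.85×10^4/0.0378 = 2.61×10^6 m/s.
In the deflection region, r = mv/(qB₂) = (1.67×10^-27)(2.61×10^6) / [(1×1.60×10^-19)(0.229)] = 0.119 m.

r ≈ 0.119 m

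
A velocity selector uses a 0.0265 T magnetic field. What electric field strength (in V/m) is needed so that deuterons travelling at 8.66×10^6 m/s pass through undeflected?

qE = qvB ⇒ E = vB = (8.66×10^6)(0.0265) = 2.29×10^5 V/m.

E ≈ 2.29×10^5 V/m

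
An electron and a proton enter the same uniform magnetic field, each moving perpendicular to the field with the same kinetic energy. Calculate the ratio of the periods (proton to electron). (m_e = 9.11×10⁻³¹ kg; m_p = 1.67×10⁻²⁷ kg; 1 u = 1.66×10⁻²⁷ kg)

ratio ≈ 1830

T = 2πm/(qB) is independent of speed, so T₂/T₁ = (m₂/q₂)/(m₁/q₁).
T_{proton}/T_{electron} = (1.67×10^-27/1e) / (9.11×10^-31/1e) = 1830.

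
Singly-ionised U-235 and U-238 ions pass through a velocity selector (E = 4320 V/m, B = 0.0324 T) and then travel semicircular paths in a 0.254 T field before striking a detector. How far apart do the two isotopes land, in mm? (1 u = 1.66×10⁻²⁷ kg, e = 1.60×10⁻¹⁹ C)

Δd ≈ 32.7 mm

Both emerge at v = E/B₁ = 1.33×10^5 m/s.
r = mv/(qB₂), so r₁ = 1.2799 m and r₂ = 1.2962 m, giving Δr = 0.0163 m.
After a semicircle each ion lands a diameter 2r from the entry slit, so the separation is 2Δr = 0.0327 m.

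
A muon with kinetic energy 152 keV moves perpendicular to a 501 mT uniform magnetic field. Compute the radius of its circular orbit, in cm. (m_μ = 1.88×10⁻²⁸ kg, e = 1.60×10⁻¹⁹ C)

Convert the energy: K = 152 keV = 2.43×10^-14 J.
v = √(2K/m) = √(2·2.43×10^-14/1.88×10^-28) = 1.61×10^7 m/s.
r = mv/(qB) = (1.88×10^-28)(1.61×10^7) / [(1×1.60×10^-19)(0.501)] = 0.0377 m.

r ≈ 3.77 cm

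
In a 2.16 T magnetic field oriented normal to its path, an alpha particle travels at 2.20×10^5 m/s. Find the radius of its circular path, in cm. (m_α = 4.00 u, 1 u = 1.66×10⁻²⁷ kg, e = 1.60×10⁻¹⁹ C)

The magnetic force provides the centripetal force: qvB = mv²/r, so r = mv/(qB).
r = (6.64×10^-27 kg)(2.20×10^5 m/s) / [(2×1.60×10^-19 C)(2.16 T)] = 2.11×10^-3 m.

r ≈ 0.211 cm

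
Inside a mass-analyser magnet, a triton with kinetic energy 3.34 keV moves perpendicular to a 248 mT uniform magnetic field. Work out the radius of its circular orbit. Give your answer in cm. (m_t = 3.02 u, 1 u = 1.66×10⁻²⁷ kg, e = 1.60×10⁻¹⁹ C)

Convert the energy: K = 3.34 keV = 5.34×10^-16 J.
v = √(2K/m) = √(2·5.34×10^-16/5.01×10^-27) = 4.62×10^5 m/s.
r = mv/(qB) = (5.01×10^-27)(4.62×10^5) / [(1×1.60×10^-19)(0.248)] = 0.0583 m.

r ≈ 5.83 cm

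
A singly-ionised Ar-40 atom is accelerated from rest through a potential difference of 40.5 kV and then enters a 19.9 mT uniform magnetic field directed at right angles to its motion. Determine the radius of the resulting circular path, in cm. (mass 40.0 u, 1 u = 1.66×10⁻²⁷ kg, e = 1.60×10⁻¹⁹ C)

The kinetic energy gained is K = qV = (1×1.60×10^-19)(4.05×10^4) = 6.48×10^-15 J.
v = √(2K/m) = 4.42×10^5 m/s.
r = mv/(qB) = (6.64×10^-26)(4.42×10^5) / [(1×1.60×10^-19)(0.0199)] = 9.21 m.

r ≈ 921 cm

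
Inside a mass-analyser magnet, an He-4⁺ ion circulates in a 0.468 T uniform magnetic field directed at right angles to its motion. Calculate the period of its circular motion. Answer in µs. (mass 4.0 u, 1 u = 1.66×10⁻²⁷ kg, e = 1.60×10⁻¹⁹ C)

The cyclotron period is independent of speed: T = 2πm/(qB).
T = 2π(6.64×10^-27) / [(1×1.60×10^-19)(0.468)] = 5.57×10^-7 s.

T ≈ 0.557 µs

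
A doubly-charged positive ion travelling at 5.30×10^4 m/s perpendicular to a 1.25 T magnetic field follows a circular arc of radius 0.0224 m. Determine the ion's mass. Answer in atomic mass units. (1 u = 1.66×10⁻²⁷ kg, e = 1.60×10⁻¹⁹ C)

m ≈ 102 u

qvB = mv²/r ⇒ m = qBr/v.
m = (2×1.60×10^-19)(1.25)(0.0224) / (5.30×10^4) = 1.69×10^-25 kg = 102 u.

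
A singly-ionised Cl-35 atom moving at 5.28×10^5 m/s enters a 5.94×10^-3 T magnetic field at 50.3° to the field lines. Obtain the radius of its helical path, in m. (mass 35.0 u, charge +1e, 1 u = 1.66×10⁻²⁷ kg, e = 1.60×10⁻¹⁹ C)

Only the perpendicular component v⊥ = v sin50.3° = 4.06×10^5 m/s is bent by the field.
r = m v⊥ /(qB) = (5.81×10^-26)(4.06×10^5) / [(1×1.60×10^-19)(5.94×10^-3)] = 24.8 m.

r ≈ 24.8 m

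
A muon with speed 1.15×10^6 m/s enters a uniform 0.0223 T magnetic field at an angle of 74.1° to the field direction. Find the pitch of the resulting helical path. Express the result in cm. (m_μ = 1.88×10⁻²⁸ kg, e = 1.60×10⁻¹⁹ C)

The velocity component along B is v∥ = v cos74.1° = 3.15×10^5 m/s.
The cyclotron period T = 2πm/(qB) = 3.31×10^-7 s is set by m, q, B alone.
Pitch = v∥·T = (3.15×10^5)(3.31×10^-7) = 0.104 m.

pitch ≈ 10.4 cm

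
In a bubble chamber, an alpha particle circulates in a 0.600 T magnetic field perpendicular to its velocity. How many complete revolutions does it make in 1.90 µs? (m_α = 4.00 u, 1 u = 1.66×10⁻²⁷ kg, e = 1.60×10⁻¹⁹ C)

N = 8

T = 2πm/(qB) = 2π(6.64×10^-27) / [(2×1.60×10^-19)(0.600)] = 2.1729×10^-7 s.
N = t/T = 1.90×10^-6 / 2.1729×10^-7 ≈ 8.74, so 8 complete revolutions.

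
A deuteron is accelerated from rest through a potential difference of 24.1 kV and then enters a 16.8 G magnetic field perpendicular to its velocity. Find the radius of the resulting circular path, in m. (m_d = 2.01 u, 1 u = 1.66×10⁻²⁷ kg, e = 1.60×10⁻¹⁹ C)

r ≈ 18.9 m

The kinetic energy gained is K = qV = (1×1.60×10^-19)(2.41×10^4) = 3.86×10^-15 J.
v = √(2K/m) = 1.52×10^6 m/s.
r = mv/(qB) = (3.34×10^-27)(1.52×10^6) / [(1×1.60×10^-19)(1.68×10^-3)] = 18.9 m.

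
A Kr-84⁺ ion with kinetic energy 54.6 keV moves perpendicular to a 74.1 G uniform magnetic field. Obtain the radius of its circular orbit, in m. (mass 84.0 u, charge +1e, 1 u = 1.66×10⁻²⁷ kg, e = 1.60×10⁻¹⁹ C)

Convert the energy: K = 54.6 keV = 8.74×10^-15 J.
v = √(2K/m) = √(2·8.74×10^-15/1.39×10^-25) = 3.54×10^5 m/s.
r = mv/(qB) = (1.39×10^-25)(3.54×10^5) / [(1×1.60×10^-19)(7.41×10^-3)] = 41.6 m.

r ≈ 41.6 m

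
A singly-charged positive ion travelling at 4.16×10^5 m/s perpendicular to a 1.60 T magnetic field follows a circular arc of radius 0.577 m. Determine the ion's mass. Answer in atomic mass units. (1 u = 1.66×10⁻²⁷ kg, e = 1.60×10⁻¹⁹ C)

qvB = mv²/r ⇒ m = qBr/v.
m = (1×1.60×10^-19)(1.60)(0.577) / (4.16×10^5) = 3.55×10^-25 kg = 214 u.

m ≈ 214 u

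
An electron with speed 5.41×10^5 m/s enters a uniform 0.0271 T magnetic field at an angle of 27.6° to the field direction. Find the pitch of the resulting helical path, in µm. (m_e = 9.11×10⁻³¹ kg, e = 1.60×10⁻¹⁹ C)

The velocity component along B is v∥ = v cos27.6° = 4.79×10^5 m/s.
The cyclotron period T = 2πm/(qB) = 1.32×10^-9 s is set by m, q, B alone.
Pitch = v∥·T = (4.79×10^5)(1.32×10^-9) = 6.33×10^-4 m.

pitch ≈ 633 µm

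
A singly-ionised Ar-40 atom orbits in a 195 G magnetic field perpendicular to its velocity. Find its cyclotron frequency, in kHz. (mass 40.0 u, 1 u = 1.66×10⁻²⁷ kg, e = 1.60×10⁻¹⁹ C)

f ≈ 7.48 kHz

f = qB/(2πm) = (1×1.60×10^-19)(0.0195) / [2π(6.64×10^-26)] = 7480 Hz.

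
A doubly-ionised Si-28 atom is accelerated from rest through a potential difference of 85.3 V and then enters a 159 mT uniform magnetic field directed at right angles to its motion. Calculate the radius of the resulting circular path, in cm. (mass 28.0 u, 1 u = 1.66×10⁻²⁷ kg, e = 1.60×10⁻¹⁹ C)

The kinetic energy gained is K = qV = (2×1.60×10^-19)(85.3) = 2.73×10^-17 J.
v = √(2K/m) = 3.43×10^4 m/s.
r = mv/(qB) = (4.65×10^-26)(3.43×10^4) / [(2×1.60×10^-19)(0.159)] = 0.0313 m.

r ≈ 3.13 cm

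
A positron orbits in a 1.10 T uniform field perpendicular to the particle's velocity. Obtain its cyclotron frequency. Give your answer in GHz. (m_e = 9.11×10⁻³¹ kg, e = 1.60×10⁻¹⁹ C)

f ≈ 30.7 GHz

f = qB/(2πm) = (1×1.60×10^-19)(1.10) / [2π(9.11×10^-31)] = 3.07×10^10 Hz.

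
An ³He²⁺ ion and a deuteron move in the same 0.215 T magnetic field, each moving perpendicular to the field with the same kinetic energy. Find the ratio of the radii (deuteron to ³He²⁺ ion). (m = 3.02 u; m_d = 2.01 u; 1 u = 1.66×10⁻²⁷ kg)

ratio ≈ 1.63

r = √(2mK)/(qB) ⇒ at equal K, r ∝ √m/q.
r_{deuteron}/r_{³He²⁺ ion} = 1.63.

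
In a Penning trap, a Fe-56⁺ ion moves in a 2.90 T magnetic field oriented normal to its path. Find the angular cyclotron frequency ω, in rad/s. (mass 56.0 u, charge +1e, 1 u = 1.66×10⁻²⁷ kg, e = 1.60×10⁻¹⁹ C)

ω ≈ 4.99×10^6 rad/s

ω = qB/m = (1×1.60×10^-19)(2.90) / (9.30×10^-26) = 4.99×10^6 rad/s.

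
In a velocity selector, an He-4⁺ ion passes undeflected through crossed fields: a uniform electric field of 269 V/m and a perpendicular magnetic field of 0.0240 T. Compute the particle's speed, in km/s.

v ≈ 11.2 km/s

For zero net force, qE = qvB, so v = E/B.
v = (269) / (0.0240) = 1.12×10^4 m/s.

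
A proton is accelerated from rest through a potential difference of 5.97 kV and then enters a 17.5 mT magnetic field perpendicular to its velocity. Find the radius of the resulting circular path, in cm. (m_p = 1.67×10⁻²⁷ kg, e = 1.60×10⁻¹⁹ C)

r ≈ 63.8 cm

The kinetic energy gained is K = qV = (1×1.60×10^-19)(5970) = 9.55×10^-16 J.
v = √(2K/m) = 1.07×10^6 m/s.
r = mv/(qB) = (1.67×10^-27)(1.07×10^6) / [(1×1.60×10^-19)(0.0175)] = 0.638 m.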